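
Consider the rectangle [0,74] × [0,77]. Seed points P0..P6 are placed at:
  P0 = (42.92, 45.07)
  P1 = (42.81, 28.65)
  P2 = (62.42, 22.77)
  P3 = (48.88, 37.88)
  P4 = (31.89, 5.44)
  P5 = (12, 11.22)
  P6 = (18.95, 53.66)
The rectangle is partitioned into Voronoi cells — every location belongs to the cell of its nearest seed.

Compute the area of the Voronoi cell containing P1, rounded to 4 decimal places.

Area of P1's cell: 508.1028

1. box [0,74]×[0,77]: [(0, 0) (74, 0) (74, 77) (0, 77)]
2. ⊥bis P1·P0 via (42.865,36.86): [(0, 37.1472) (0, 0) (74, 0) (74, 36.6514)]  |A|=2730.5475
3. ⊥bis P1·P2 via (52.615,25.71): [(55.932, 36.7725) (0, 37.1472) (0, 0) (44.9059, 0)]  |A|=1864.5092
4. ⊥bis P1·P3 via (45.845,33.265): [(53.3921, 28.3017) (40.3529, 36.8768) (0, 37.1472) (0, 0) (44.9059, 0)]  |A|=1798.3931
5. ⊥bis P1·P4 via (37.35,17.045): [(48.4508, 11.8222) (53.3921, 28.3017) (40.3529, 36.8768) (0, 37.1472) (0, 34.6177)]  |A|=694.322
6. ⊥bis P1·P5 via (27.405,19.935): [(26.0258, 22.3729) (48.4508, 11.8222) (53.3921, 28.3017) (40.3529, 36.8768) (17.7349, 37.0284)]  |A|=531.9423
7. ⊥bis P1·P6 via (30.88,41.155): [(20.8264, 31.5637) (26.0258, 22.3729) (48.4508, 11.8222) (53.3921, 28.3017) (40.3529, 36.8768) (26.493, 36.9697)]  |A|=508.1028
8. canonical 6-gon: [(20.8264, 31.5637) (26.0258, 22.3729) (48.4508, 11.8222) (53.3921, 28.3017) (40.3529, 36.8768) (26.493, 36.9697)]
9. shoelace: 508.1028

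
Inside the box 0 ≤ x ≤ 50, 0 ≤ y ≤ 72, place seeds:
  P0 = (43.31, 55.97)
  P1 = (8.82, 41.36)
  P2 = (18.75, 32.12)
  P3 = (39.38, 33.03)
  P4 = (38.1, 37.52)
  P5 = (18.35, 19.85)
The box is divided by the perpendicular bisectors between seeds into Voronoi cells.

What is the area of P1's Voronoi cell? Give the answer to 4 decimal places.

Area of P1's cell: 818.1673

1. box [0,50]×[0,72]: [(0, 0) (50, 0) (50, 72) (0, 72)]
2. ⊥bis P1·P0 via (26.065,48.665): [(0, 0) (46.6795, 0) (16.1803, 72) (0, 72)]  |A|=2262.9533
3. ⊥bis P1·P2 via (13.785,36.74): [(0, 21.9256) (25.6947, 49.5391) (16.1803, 72) (0, 72)]  |A|=825.0359
4. ⊥bis P1·P3 via (24.1,37.195): [(0, 21.9256) (25.6947, 49.5391) (16.1803, 72) (0, 72)]  |A|=825.0359
5. ⊥bis P1·P4 via (23.46,39.44): [(0, 21.9256) (24.6351, 48.4004) (24.9997, 51.1799) (16.1803, 72) (0, 72)]  |A|=823.7708
6. ⊥bis P1·P5 via (13.585,30.605): [(0, 24.5862) (4.2123, 26.4524) (24.6351, 48.4004) (24.9997, 51.1799) (16.1803, 72) (0, 72)]  |A|=818.1673
7. canonical 6-gon: [(0, 24.5862) (4.2123, 26.4524) (24.6351, 48.4004) (24.9997, 51.1799) (16.1803, 72) (0, 72)]
8. shoelace: 818.1673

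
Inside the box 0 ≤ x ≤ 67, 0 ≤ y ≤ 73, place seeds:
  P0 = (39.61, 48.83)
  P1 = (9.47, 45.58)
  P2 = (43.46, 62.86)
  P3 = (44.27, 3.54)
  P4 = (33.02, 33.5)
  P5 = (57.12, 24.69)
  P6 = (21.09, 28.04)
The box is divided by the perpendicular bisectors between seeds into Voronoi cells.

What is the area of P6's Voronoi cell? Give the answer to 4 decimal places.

1. box [0,67]×[0,73]: [(0, 0) (67, 0) (67, 73) (0, 73)]
2. ⊥bis P6·P0 via (30.35,38.435): [(0, 65.4712) (0, 0) (67, 0) (67, 5.7867)]  |A|=2387.1389
3. ⊥bis P6·P1 via (15.28,36.81): [(24.9688, 43.2287) (0, 26.6872) (0, 0) (67, 0) (67, 5.7867)]  |A|=1902.9452
4. ⊥bis P6·P2 via (32.275,45.45): [(24.9688, 43.2287) (0, 26.6872) (0, 0) (67, 0) (67, 5.7867)]  |A|=1902.9452
5. ⊥bis P6·P3 via (32.68,15.79): [(43.8777, 26.3844) (24.9688, 43.2287) (0, 26.6872) (0, 0) (15.9908, 0)]  |A|=1163.1216
6. ⊥bis P6·P4 via (27.055,30.77): [(33.539, 16.6027) (22.1943, 41.3906) (0, 26.6872) (0, 0) (15.9908, 0)]  |A|=938.7536
7. ⊥bis P6·P5 via (39.105,26.365): [(33.539, 16.6027) (22.1943, 41.3906) (0, 26.6872) (0, 0) (15.9908, 0)]  |A|=938.7536
8. canonical 5-gon: [(33.539, 16.6027) (22.1943, 41.3906) (0, 26.6872) (0, 0) (15.9908, 0)]
9. shoelace: 938.7536

Area of P6's cell: 938.7536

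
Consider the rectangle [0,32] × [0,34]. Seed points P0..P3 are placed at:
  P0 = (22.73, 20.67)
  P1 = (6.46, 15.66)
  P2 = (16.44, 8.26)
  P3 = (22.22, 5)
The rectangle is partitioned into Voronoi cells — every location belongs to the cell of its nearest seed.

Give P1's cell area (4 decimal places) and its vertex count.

1. box [0,32]×[0,34]: [(0, 0) (32, 0) (32, 34) (0, 34)]
2. ⊥bis P1·P0 via (14.595,18.165): [(0, 0) (20.1885, 0) (9.7189, 34) (0, 34)]  |A|=508.4271
3. ⊥bis P1·P2 via (11.45,11.96): [(0, 0) (2.5819, 0) (15.0222, 16.7776) (9.7189, 34) (0, 34)]  |A|=360.7279
4. ⊥bis P1·P3 via (14.34,10.33): [(0, 0) (2.5819, 0) (15.0222, 16.7776) (9.7189, 34) (0, 34)]  |A|=360.7279
5. canonical 5-gon: [(0, 0) (2.5819, 0) (15.0222, 16.7776) (9.7189, 34) (0, 34)]
6. shoelace: 360.7279

Area of P1's cell: 360.7279 (5 vertices)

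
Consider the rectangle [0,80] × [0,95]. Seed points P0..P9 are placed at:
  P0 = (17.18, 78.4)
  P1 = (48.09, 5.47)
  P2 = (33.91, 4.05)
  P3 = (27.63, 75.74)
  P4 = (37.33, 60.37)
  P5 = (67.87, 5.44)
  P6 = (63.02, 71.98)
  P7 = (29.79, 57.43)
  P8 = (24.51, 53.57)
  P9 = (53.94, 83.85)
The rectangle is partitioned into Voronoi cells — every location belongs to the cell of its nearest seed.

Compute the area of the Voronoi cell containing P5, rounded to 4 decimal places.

1. box [0,80]×[0,95]: [(0, 0) (80, 0) (80, 95) (0, 95)]
2. ⊥bis P5·P0 via (42.525,41.92): [(0, 12.3752) (0, 0) (80, 0) (80, 67.9563)]  |A|=3213.2576
3. ⊥bis P5·P1 via (57.98,5.455): [(58.0517, 52.7074) (57.9717, 0) (80, 0) (80, 67.9563)]  |A|=1326.2899
4. ⊥bis P5·P2 via (50.89,4.745): [(58.0517, 52.7074) (57.9717, 0) (80, 0) (80, 67.9563)]  |A|=1326.2899
5. ⊥bis P5·P3 via (47.75,40.59): [(58.0422, 46.4813) (57.9717, 0) (80, 0) (80, 59.05)]  |A|=1160.2552
6. ⊥bis P5·P4 via (52.6,32.905): [(58.0262, 35.9219) (57.9717, 0) (80, 0) (80, 48.1389)]  |A|=924.545
7. ⊥bis P5·P6 via (65.445,38.71): [(62.6783, 38.5083) (58.0262, 35.9219) (57.9717, 0) (80, 0) (80, 39.7709)]  |A|=852.0713
8. ⊥bis P5·P7 via (48.83,31.435): [(62.6783, 38.5083) (58.0262, 35.9219) (57.9717, 0) (80, 0) (80, 39.7709)]  |A|=852.0713
9. ⊥bis P5·P8 via (46.19,29.505): [(62.6783, 38.5083) (58.0262, 35.9219) (57.9717, 0) (80, 0) (80, 39.7709)]  |A|=852.0713
10. ⊥bis P5·P9 via (60.905,44.645): [(62.6783, 38.5083) (58.0262, 35.9219) (57.9717, 0) (80, 0) (80, 39.7709)]  |A|=852.0713
11. canonical 5-gon: [(62.6783, 38.5083) (58.0262, 35.9219) (57.9717, 0) (80, 0) (80, 39.7709)]
12. shoelace: 852.0713

Area of P5's cell: 852.0713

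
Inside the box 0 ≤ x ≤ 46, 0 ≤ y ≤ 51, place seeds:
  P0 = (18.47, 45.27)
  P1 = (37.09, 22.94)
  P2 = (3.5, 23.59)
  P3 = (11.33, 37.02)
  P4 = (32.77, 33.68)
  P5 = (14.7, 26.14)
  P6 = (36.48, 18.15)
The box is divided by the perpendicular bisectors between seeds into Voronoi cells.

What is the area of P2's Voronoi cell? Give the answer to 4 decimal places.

1. box [0,46]×[0,51]: [(0, 0) (46, 0) (46, 51) (0, 51)]
2. ⊥bis P2·P0 via (10.985,34.43): [(0, 42.0151) (0, 0) (46, 0) (46, 10.2522)]  |A|=1202.1486
3. ⊥bis P2·P1 via (20.295,23.265): [(20.3854, 27.939) (0, 42.0151) (0, 0) (19.8448, 0)]  |A|=705.4705
4. ⊥bis P2·P3 via (7.415,30.305): [(20.286, 22.8009) (0, 34.6281) (0, 0) (19.8448, 0)]  |A|=577.4729
5. ⊥bis P2·P4 via (18.135,28.635): [(20.2786, 22.4167) (20.111, 22.903) (0, 34.6281) (0, 0) (19.8448, 0)]  |A|=577.4389
6. ⊥bis P2·P5 via (9.1,24.865): [(7.9298, 30.0049) (0, 34.6281) (0, 0) (14.7612, 0)]  |A|=358.7508
7. ⊥bis P2·P6 via (19.99,20.87): [(7.9298, 30.0049) (0, 34.6281) (0, 0) (14.7612, 0)]  |A|=358.7508
8. canonical 4-gon: [(7.9298, 30.0049) (0, 34.6281) (0, 0) (14.7612, 0)]
9. shoelace: 358.7508

Area of P2's cell: 358.7508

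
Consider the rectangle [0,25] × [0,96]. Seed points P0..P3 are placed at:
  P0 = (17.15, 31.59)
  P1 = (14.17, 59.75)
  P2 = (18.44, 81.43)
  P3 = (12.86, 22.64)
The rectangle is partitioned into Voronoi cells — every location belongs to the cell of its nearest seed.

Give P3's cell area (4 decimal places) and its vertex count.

1. box [0,25]×[0,96]: [(0, 0) (25, 0) (25, 96) (0, 96)]
2. ⊥bis P3·P0 via (15.005,27.115): [(0, 34.3073) (0, 0) (25, 0) (25, 22.3241)]  |A|=707.893
3. ⊥bis P3·P1 via (13.515,41.195): [(0, 34.3073) (0, 0) (25, 0) (25, 22.3241)]  |A|=707.893
4. ⊥bis P3·P2 via (15.65,52.035): [(0, 34.3073) (0, 0) (25, 0) (25, 22.3241)]  |A|=707.893
5. canonical 4-gon: [(0, 34.3073) (0, 0) (25, 0) (25, 22.3241)]
6. shoelace: 707.893

Area of P3's cell: 707.8930 (4 vertices)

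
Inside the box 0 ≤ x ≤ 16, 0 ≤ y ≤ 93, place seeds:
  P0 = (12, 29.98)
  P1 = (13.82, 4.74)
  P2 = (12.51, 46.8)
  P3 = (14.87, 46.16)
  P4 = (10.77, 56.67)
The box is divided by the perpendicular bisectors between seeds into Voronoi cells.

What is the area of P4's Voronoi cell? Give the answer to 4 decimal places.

1. box [0,16]×[0,93]: [(0, 0) (16, 0) (16, 93) (0, 93)]
2. ⊥bis P4·P0 via (11.385,43.325): [(0, 42.8003) (16, 43.5377) (16, 93) (0, 93)]  |A|=797.2959
3. ⊥bis P4·P1 via (12.295,30.705): [(0, 42.8003) (16, 43.5377) (16, 93) (0, 93)]  |A|=797.2959
4. ⊥bis P4·P2 via (11.64,51.735): [(0, 49.683) (16, 52.5036) (16, 93) (0, 93)]  |A|=670.5072
5. ⊥bis P4·P3 via (12.82,51.415): [(0, 49.683) (15.2896, 52.3784) (16, 52.6555) (16, 93) (0, 93)]  |A|=670.4533
6. canonical 5-gon: [(0, 49.683) (15.2896, 52.3784) (16, 52.6555) (16, 93) (0, 93)]
7. shoelace: 670.4533

Area of P4's cell: 670.4533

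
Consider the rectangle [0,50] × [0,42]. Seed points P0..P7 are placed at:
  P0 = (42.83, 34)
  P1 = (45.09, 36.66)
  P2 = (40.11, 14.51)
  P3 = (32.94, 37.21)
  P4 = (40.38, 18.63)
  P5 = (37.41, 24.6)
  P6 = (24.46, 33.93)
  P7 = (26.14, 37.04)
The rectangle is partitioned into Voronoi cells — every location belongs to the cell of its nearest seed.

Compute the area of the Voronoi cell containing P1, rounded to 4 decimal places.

1. box [0,50]×[0,42]: [(0, 0) (50, 0) (50, 42) (0, 42)]
2. ⊥bis P1·P0 via (43.96,35.33): [(50, 30.1983) (50, 42) (36.1095, 42)]  |A|=81.9661
3. ⊥bis P1·P2 via (42.6,25.585): [(50, 30.1983) (50, 42) (36.1095, 42)]  |A|=81.9661
4. ⊥bis P1·P3 via (39.015,36.935): [(39.1282, 39.4352) (50, 30.1983) (50, 42) (39.2443, 42)]  |A|=77.9461
5. ⊥bis P1·P4 via (42.735,27.645): [(39.1282, 39.4352) (50, 30.1983) (50, 42) (39.2443, 42)]  |A|=77.9461
6. ⊥bis P1·P5 via (41.25,30.63): [(39.1282, 39.4352) (50, 30.1983) (50, 42) (39.2443, 42)]  |A|=77.9461
7. ⊥bis P1·P6 via (34.775,35.295): [(39.1282, 39.4352) (50, 30.1983) (50, 42) (39.2443, 42)]  |A|=77.9461
8. ⊥bis P1·P7 via (35.615,36.85): [(39.1282, 39.4352) (50, 30.1983) (50, 42) (39.2443, 42)]  |A|=77.9461
9. canonical 4-gon: [(39.1282, 39.4352) (50, 30.1983) (50, 42) (39.2443, 42)]
10. shoelace: 77.9461

Area of P1's cell: 77.9461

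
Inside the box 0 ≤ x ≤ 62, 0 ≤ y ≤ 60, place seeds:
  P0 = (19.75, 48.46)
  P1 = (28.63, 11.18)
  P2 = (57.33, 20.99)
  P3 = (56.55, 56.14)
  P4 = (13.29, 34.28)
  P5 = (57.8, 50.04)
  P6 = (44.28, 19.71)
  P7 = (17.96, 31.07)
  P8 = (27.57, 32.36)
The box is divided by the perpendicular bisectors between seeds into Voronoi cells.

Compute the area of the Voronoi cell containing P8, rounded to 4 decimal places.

1. box [0,62]×[0,60]: [(0, 0) (62, 0) (62, 60) (0, 60)]
2. ⊥bis P8·P0 via (23.66,40.41): [(0, 28.918) (0, 0) (62, 0) (62, 59.0323)]  |A|=2726.4589
3. ⊥bis P8·P1 via (28.1,21.77): [(0, 28.918) (0, 20.3637) (62, 23.4666) (62, 59.0323)]  |A|=1367.7204
4. ⊥bis P8·P2 via (42.45,26.675): [(53.1746, 54.7456) (0, 28.918) (0, 20.3637) (40.8192, 22.4066)]  |A|=874.8441
5. ⊥bis P8·P3 via (42.06,44.25): [(46.9076, 38.3424) (39.0694, 47.8946) (0, 28.918) (0, 20.3637) (40.8192, 22.4066)]  |A|=780.6264
6. ⊥bis P8·P4 via (20.43,33.32): [(46.9076, 38.3424) (39.0694, 47.8946) (21.2242, 39.2269) (18.8146, 21.3053) (40.8192, 22.4066)]  |A|=522.3877
7. ⊥bis P8·P5 via (42.685,41.2): [(45.8995, 35.7037) (38.836, 47.7812) (21.2242, 39.2269) (18.8146, 21.3053) (40.8192, 22.4066)]  |A|=505.422
8. ⊥bis P8·P6 via (35.925,26.035): [(44.7423, 37.6823) (38.836, 47.7812) (21.2242, 39.2269) (18.8146, 21.3053) (32.8773, 22.0091)]  |A|=432.8231
9. ⊥bis P8·P7 via (22.765,31.715): [(44.7423, 37.6823) (38.836, 47.7812) (21.724, 39.4697) (24.1267, 21.5711) (32.8773, 22.0091)]  |A|=380.7779
10. canonical 5-gon: [(44.7423, 37.6823) (38.836, 47.7812) (21.724, 39.4697) (24.1267, 21.5711) (32.8773, 22.0091)]
11. shoelace: 380.7779

Area of P8's cell: 380.7779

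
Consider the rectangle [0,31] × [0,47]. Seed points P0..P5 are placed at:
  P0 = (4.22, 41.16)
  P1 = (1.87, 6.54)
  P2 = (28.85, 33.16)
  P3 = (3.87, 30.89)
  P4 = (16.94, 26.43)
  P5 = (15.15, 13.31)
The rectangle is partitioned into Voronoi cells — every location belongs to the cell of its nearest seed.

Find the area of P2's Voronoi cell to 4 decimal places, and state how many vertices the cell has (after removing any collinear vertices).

Area of P2's cell: 255.8967 (5 vertices)

1. box [0,31]×[0,47]: [(0, 0) (31, 0) (31, 47) (0, 47)]
2. ⊥bis P2·P0 via (16.535,37.16): [(4.4652, 0) (31, 0) (31, 47) (19.7311, 47)]  |A|=888.3877
3. ⊥bis P2·P1 via (15.36,19.85): [(12.0141, 23.2412) (31, 3.9985) (31, 47) (19.7311, 47)]  |A|=542.0797
4. ⊥bis P2·P3 via (16.36,32.025): [(16.0336, 35.6164) (17.6801, 17.4986) (31, 3.9985) (31, 47) (19.7311, 47)]  |A|=495.4793
5. ⊥bis P2·P4 via (22.895,29.795): [(17.3374, 39.6303) (31, 15.4517) (31, 47) (19.7311, 47)]  |A|=257.0409
6. ⊥bis P2·P5 via (22,23.235): [(17.3374, 39.6303) (29.544, 18.0283) (31, 17.0234) (31, 47) (19.7311, 47)]  |A|=255.8967
7. canonical 5-gon: [(17.3374, 39.6303) (29.544, 18.0283) (31, 17.0234) (31, 47) (19.7311, 47)]
8. shoelace: 255.8967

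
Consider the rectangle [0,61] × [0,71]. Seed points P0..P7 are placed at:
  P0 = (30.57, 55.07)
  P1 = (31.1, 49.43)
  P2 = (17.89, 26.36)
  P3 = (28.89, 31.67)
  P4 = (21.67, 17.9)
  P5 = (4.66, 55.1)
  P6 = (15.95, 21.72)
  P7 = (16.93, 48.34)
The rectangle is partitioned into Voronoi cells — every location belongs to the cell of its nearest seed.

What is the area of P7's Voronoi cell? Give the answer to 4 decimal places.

Area of P7's cell: 325.5534

1. box [0,61]×[0,71]: [(0, 0) (61, 0) (61, 71) (0, 71)]
2. ⊥bis P7·P0 via (23.75,51.705): [(0, 0) (49.2613, 0) (14.2298, 71) (0, 71)]  |A|=2253.9359
3. ⊥bis P7·P1 via (24.015,48.885): [(0, 0) (27.7754, 0) (23.807, 51.5896) (14.2298, 71) (0, 71)]  |A|=1699.7104
4. ⊥bis P7·P2 via (17.41,37.35): [(0, 36.5896) (24.8772, 37.6761) (23.807, 51.5896) (14.2298, 71) (0, 71)]  |A|=721.352
5. ⊥bis P7·P3 via (22.91,40.005): [(0, 36.5896) (19.3261, 37.4337) (24.6046, 41.2208) (23.807, 51.5896) (14.2298, 71) (0, 71)]  |A|=711.4806
6. ⊥bis P7·P4 via (19.3,33.12): [(0, 36.5896) (19.3261, 37.4337) (24.6046, 41.2208) (23.807, 51.5896) (14.2298, 71) (0, 71)]  |A|=711.4806
7. ⊥bis P7·P5 via (10.795,51.72): [(2.5197, 36.6997) (19.3261, 37.4337) (24.6046, 41.2208) (23.807, 51.5896) (17.6255, 64.1179)]  |A|=325.5534
8. ⊥bis P7·P6 via (16.44,35.03): [(2.5197, 36.6997) (19.3261, 37.4337) (24.6046, 41.2208) (23.807, 51.5896) (17.6255, 64.1179)]  |A|=325.5534
9. canonical 5-gon: [(2.5197, 36.6997) (19.3261, 37.4337) (24.6046, 41.2208) (23.807, 51.5896) (17.6255, 64.1179)]
10. shoelace: 325.5534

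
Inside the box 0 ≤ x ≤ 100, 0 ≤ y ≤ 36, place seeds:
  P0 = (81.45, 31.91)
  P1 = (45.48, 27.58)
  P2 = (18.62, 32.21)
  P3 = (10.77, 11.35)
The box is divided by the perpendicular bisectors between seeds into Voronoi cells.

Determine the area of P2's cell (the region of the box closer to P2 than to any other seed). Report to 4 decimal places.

1. box [0,100]×[0,36]: [(0, 0) (100, 0) (100, 36) (0, 36)]
2. ⊥bis P2·P0 via (50.035,32.06): [(0, 0) (49.8819, 0) (50.0538, 36) (0, 36)]  |A|=1798.8432
3. ⊥bis P2·P1 via (32.05,29.895): [(0, 0) (26.8968, 0) (33.1024, 36) (0, 36)]  |A|=1079.9855
4. ⊥bis P2·P3 via (14.695,21.78): [(0, 27.31) (29.6792, 16.1412) (33.1024, 36) (0, 36)]  |A|=457.6429
5. canonical 4-gon: [(0, 27.31) (29.6792, 16.1412) (33.1024, 36) (0, 36)]
6. shoelace: 457.6429

Area of P2's cell: 457.6429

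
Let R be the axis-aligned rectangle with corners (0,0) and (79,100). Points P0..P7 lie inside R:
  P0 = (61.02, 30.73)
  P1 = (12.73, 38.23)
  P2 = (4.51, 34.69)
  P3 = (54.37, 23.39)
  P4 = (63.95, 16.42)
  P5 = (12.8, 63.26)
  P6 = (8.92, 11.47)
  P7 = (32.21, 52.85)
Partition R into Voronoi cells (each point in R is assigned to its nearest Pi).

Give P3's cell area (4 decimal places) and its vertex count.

Area of P3's cell: 738.8358 (6 vertices)

1. box [0,79]×[0,100]: [(0, 0) (79, 0) (79, 100) (0, 100)]
2. ⊥bis P3·P0 via (57.695,27.06): [(0, 79.3314) (0, 0) (79, 0) (79, 7.7578)]  |A|=3440.0211
3. ⊥bis P3·P1 via (33.55,30.81): [(38.433, 44.5113) (22.5697, 0) (79, 0) (79, 7.7578)]  |A|=1413.2482
4. ⊥bis P3·P2 via (29.44,29.04): [(38.433, 44.5113) (23.3631, 2.2261) (22.8585, 0) (79, 0) (79, 7.7578)]  |A|=1412.9267
5. ⊥bis P3·P4 via (59.16,19.905): [(61.7155, 23.4174) (38.433, 44.5113) (23.3631, 2.2261) (22.8585, 0) (44.678, 0)]  |A|=944.0149
6. ⊥bis P3·P5 via (33.585,43.325): [(61.7155, 23.4174) (38.433, 44.5113) (23.3631, 2.2261) (22.8585, 0) (44.678, 0)]  |A|=944.0149
7. ⊥bis P3·P6 via (31.645,17.43): [(61.7155, 23.4174) (38.433, 44.5113) (30.4311, 22.0586) (36.2163, 0) (44.678, 0)]  |A|=793.8241
8. ⊥bis P3·P7 via (43.29,38.12): [(61.7155, 23.4174) (44.4906, 39.0231) (33.542, 30.7875) (30.4311, 22.0586) (36.2163, 0) (44.678, 0)]  |A|=738.8358
9. canonical 6-gon: [(61.7155, 23.4174) (44.4906, 39.0231) (33.542, 30.7875) (30.4311, 22.0586) (36.2163, 0) (44.678, 0)]
10. shoelace: 738.8358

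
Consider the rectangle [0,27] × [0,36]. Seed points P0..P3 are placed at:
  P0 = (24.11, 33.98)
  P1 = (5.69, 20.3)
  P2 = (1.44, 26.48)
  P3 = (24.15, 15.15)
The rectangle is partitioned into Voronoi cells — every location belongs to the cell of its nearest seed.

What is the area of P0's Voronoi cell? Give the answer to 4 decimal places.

Area of P0's cell: 157.2283

1. box [0,27]×[0,36]: [(0, 0) (27, 0) (27, 36) (0, 36)]
2. ⊥bis P0·P1 via (14.9,27.14): [(27, 10.8475) (27, 36) (8.3199, 36)]  |A|=234.9256
3. ⊥bis P0·P2 via (12.775,30.23): [(12.9114, 29.8176) (27, 10.8475) (27, 36) (10.8661, 36)]  |A|=227.0549
4. ⊥bis P0·P3 via (24.13,24.565): [(12.9114, 29.8176) (16.8239, 24.5495) (27, 24.5711) (27, 36) (10.8661, 36)]  |A|=157.2283
5. canonical 5-gon: [(12.9114, 29.8176) (16.8239, 24.5495) (27, 24.5711) (27, 36) (10.8661, 36)]
6. shoelace: 157.2283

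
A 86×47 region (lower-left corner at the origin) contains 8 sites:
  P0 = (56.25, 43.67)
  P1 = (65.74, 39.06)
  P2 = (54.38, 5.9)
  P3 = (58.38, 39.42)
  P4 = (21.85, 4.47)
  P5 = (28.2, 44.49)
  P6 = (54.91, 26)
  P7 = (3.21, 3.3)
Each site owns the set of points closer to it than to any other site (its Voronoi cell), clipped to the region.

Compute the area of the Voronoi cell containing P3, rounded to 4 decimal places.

Area of P3's cell: 103.7330

1. box [0,86]×[0,47]: [(0, 0) (86, 0) (86, 47) (0, 47)]
2. ⊥bis P3·P0 via (57.315,41.545): [(0, 12.8201) (0, 0) (86, 0) (86, 47) (68.1994, 47)]  |A|=2876.4748
3. ⊥bis P3·P1 via (62.06,39.24): [(62.2948, 44.0408) (0, 12.8201) (0, 0) (60.1407, 0)]  |A|=1723.6323
4. ⊥bis P3·P2 via (56.38,22.66): [(61.2208, 22.0823) (62.2948, 44.0408) (26.7005, 26.2017)]  |A|=381.218
5. ⊥bis P3·P4 via (40.115,21.945): [(37.2464, 24.9432) (61.2208, 22.0823) (62.2948, 44.0408) (33.0147, 29.3663)]  |A|=360.5582
6. ⊥bis P3·P5 via (43.29,41.955): [(40.3696, 24.5706) (61.2208, 22.0823) (62.2948, 44.0408) (41.9254, 33.8321)]  |A|=316.6506
7. ⊥bis P3·P6 via (56.645,32.71): [(61.677, 31.4089) (62.2948, 44.0408) (45.4581, 35.6026)]  |A|=103.733
8. ⊥bis P3·P7 via (30.795,21.36): [(61.677, 31.4089) (62.2948, 44.0408) (45.4581, 35.6026)]  |A|=103.733
9. canonical 3-gon: [(61.677, 31.4089) (62.2948, 44.0408) (45.4581, 35.6026)]
10. shoelace: 103.733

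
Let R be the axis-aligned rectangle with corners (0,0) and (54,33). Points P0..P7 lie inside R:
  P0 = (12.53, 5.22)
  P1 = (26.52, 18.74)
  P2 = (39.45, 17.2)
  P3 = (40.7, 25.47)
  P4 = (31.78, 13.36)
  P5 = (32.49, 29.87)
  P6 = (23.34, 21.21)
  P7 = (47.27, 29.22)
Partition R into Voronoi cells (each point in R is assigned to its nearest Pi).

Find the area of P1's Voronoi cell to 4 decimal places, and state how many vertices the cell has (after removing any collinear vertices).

1. box [0,54]×[0,33]: [(0, 0) (54, 0) (54, 33) (0, 33)]
2. ⊥bis P1·P0 via (19.525,11.98): [(0, 32.1838) (31.1025, 0) (54, 0) (54, 33) (0, 33)]  |A|=1281.502
3. ⊥bis P1·P2 via (32.985,17.97): [(0, 32.1838) (30.873, 0.2375) (34.7751, 33) (0, 33)]  |A|=582.2599
4. ⊥bis P1·P3 via (33.61,22.105): [(0, 32.1838) (30.873, 0.2375) (33.5041, 22.3282) (28.4391, 33) (0, 33)]  |A|=548.4515
5. ⊥bis P1·P4 via (29.15,16.05): [(0, 32.1838) (22.1786, 9.2341) (33.2316, 20.0406) (33.5041, 22.3282) (28.4391, 33) (0, 33)]  |A|=451.7541
6. ⊥bis P1·P5 via (29.505,24.305): [(0, 32.1838) (22.1786, 9.2341) (33.2316, 20.0406) (33.4852, 22.17) (13.2947, 33) (0, 33)]  |A|=369.2466
7. ⊥bis P1·P6 via (24.93,19.975): [(19.0787, 12.4418) (22.1786, 9.2341) (33.2316, 20.0406) (33.4852, 22.17) (28.6496, 24.7638)]  |A|=90.7867
8. ⊥bis P1·P7 via (36.895,23.98): [(19.0787, 12.4418) (22.1786, 9.2341) (33.2316, 20.0406) (33.4852, 22.17) (28.6496, 24.7638)]  |A|=90.7867
9. canonical 5-gon: [(19.0787, 12.4418) (22.1786, 9.2341) (33.2316, 20.0406) (33.4852, 22.17) (28.6496, 24.7638)]
10. shoelace: 90.7867

Area of P1's cell: 90.7867 (5 vertices)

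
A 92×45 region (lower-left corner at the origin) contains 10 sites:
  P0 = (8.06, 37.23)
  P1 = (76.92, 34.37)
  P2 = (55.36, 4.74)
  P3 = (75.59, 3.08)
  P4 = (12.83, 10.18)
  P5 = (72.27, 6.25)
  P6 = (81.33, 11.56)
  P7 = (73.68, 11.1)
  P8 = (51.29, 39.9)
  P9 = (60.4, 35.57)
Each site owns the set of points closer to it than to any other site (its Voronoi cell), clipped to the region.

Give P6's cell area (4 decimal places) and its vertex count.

Area of P6's cell: 305.2239 (5 vertices)

1. box [0,92]×[0,45]: [(0, 0) (92, 0) (92, 45) (0, 45)]
2. ⊥bis P6·P0 via (44.695,24.395): [(36.1483, 0) (92, 0) (92, 45) (51.9139, 45)]  |A|=2158.6009
3. ⊥bis P6·P1 via (79.125,22.965): [(41.656, 15.7209) (36.1483, 0) (92, 0) (92, 25.4542)]  |A|=1079.7523
4. ⊥bis P6·P2 via (68.345,8.15): [(65.1633, 20.2657) (70.4853, 0) (92, 0) (92, 25.4542)]  |A|=559.559
5. ⊥bis P6·P3 via (78.46,7.32): [(65.1633, 20.2657) (66.4234, 15.4674) (89.2742, 0) (92, 0) (92, 25.4542)]  |A|=414.2506
6. ⊥bis P6·P4 via (47.08,10.87): [(65.1633, 20.2657) (66.4234, 15.4674) (89.2742, 0) (92, 0) (92, 25.4542)]  |A|=414.2506
7. ⊥bis P6·P5 via (76.8,8.905): [(69.6349, 21.1302) (77.2482, 8.1402) (89.2742, 0) (92, 0) (92, 25.4542)]  |A|=360.5628
8. ⊥bis P6·P7 via (77.505,11.33): [(76.832, 22.5217) (77.7158, 7.8237) (89.2742, 0) (92, 0) (92, 25.4542)]  |A|=305.2239
9. ⊥bis P6·P8 via (66.31,25.73): [(76.832, 22.5217) (77.7158, 7.8237) (89.2742, 0) (92, 0) (92, 25.4542)]  |A|=305.2239
10. ⊥bis P6·P9 via (70.865,23.565): [(76.832, 22.5217) (77.7158, 7.8237) (89.2742, 0) (92, 0) (92, 25.4542)]  |A|=305.2239
11. canonical 5-gon: [(76.832, 22.5217) (77.7158, 7.8237) (89.2742, 0) (92, 0) (92, 25.4542)]
12. shoelace: 305.2239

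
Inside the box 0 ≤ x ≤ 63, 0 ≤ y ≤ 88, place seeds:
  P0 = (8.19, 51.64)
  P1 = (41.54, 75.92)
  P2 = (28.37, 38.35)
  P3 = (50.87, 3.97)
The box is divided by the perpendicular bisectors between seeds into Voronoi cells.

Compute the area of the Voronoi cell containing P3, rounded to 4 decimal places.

1. box [0,63]×[0,88]: [(0, 0) (63, 0) (63, 88) (0, 88)]
2. ⊥bis P3·P0 via (29.53,27.805): [(0, 1.3661) (0, 0) (63, 0) (63, 57.7714)]  |A|=1862.8334
3. ⊥bis P3·P1 via (46.205,39.945): [(42.5617, 39.4726) (0, 1.3661) (0, 0) (63, 0) (63, 42.1229)]  |A|=1702.9183
4. ⊥bis P3·P2 via (39.62,21.16): [(7.2875, 0) (63, 0) (63, 36.461)]  |A|=1015.6677
5. canonical 3-gon: [(7.2875, 0) (63, 0) (63, 36.461)]
6. shoelace: 1015.6677

Area of P3's cell: 1015.6677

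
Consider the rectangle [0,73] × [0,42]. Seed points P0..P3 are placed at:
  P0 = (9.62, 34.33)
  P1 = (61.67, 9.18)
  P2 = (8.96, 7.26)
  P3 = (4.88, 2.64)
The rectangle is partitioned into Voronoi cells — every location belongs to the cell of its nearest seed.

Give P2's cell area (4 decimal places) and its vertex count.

1. box [0,73]×[0,42]: [(0, 0) (73, 0) (73, 42) (0, 42)]
2. ⊥bis P2·P0 via (9.29,20.795): [(0, 21.0215) (0, 0) (73, 0) (73, 19.2417)]  |A|=1469.6058
3. ⊥bis P2·P1 via (35.315,8.22): [(34.8797, 20.1711) (0, 21.0215) (0, 0) (35.6144, 0)]  |A|=725.8024
4. ⊥bis P2·P3 via (6.92,4.95): [(34.8797, 20.1711) (0, 21.0215) (0, 11.0612) (12.5251, 0) (35.6144, 0)]  |A|=656.531
5. canonical 5-gon: [(34.8797, 20.1711) (0, 21.0215) (0, 11.0612) (12.5251, 0) (35.6144, 0)]
6. shoelace: 656.531

Area of P2's cell: 656.5310 (5 vertices)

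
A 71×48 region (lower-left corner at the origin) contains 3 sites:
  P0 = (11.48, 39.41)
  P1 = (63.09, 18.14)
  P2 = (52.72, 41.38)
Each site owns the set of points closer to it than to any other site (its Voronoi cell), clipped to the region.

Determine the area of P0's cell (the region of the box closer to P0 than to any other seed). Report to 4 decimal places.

Area of P0's cell: 1497.9149

1. box [0,71]×[0,48]: [(0, 0) (71, 0) (71, 48) (0, 48)]
2. ⊥bis P0·P1 via (37.285,28.775): [(0, 0) (25.426, 0) (45.2082, 48) (0, 48)]  |A|=1695.2199
3. ⊥bis P0·P2 via (32.1,40.395): [(0, 0) (25.426, 0) (33.136, 18.7077) (31.7367, 48) (0, 48)]  |A|=1497.9149
4. canonical 5-gon: [(0, 0) (25.426, 0) (33.136, 18.7077) (31.7367, 48) (0, 48)]
5. shoelace: 1497.9149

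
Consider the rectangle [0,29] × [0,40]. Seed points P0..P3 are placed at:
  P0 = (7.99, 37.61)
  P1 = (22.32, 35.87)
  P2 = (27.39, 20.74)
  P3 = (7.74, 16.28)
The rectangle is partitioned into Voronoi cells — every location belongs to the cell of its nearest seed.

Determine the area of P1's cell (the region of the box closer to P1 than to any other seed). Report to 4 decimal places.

1. box [0,29]×[0,40]: [(0, 0) (29, 0) (29, 40) (0, 40)]
2. ⊥bis P1·P0 via (15.155,36.74): [(10.6939, 0) (29, 0) (29, 40) (15.5508, 40)]  |A|=635.1052
3. ⊥bis P1·P2 via (24.855,28.305): [(13.6759, 24.5589) (29, 29.694) (29, 40) (15.5508, 40)]  |A|=182.7998
4. ⊥bis P1·P3 via (15.03,26.075): [(13.957, 26.8736) (16.0142, 25.3425) (29, 29.694) (29, 40) (15.5508, 40)]  |A|=180.2037
5. canonical 5-gon: [(13.957, 26.8736) (16.0142, 25.3425) (29, 29.694) (29, 40) (15.5508, 40)]
6. shoelace: 180.2037

Area of P1's cell: 180.2037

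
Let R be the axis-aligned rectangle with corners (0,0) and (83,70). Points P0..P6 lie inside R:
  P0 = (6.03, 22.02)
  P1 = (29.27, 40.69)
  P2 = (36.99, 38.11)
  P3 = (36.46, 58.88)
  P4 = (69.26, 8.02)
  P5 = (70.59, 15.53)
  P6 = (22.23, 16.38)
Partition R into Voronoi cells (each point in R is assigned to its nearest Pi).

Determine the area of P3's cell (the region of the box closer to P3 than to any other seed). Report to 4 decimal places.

1. box [0,83]×[0,70]: [(0, 0) (83, 0) (83, 70) (0, 70)]
2. ⊥bis P3·P0 via (21.245,40.45): [(0, 57.9889) (70.2423, 0) (83, 0) (83, 70) (0, 70)]  |A|=3773.3625
3. ⊥bis P3·P1 via (32.865,49.785): [(0, 62.7756) (83, 29.968) (83, 70) (0, 70)]  |A|=1961.1385
4. ⊥bis P3·P2 via (36.725,48.495): [(0, 62.7756) (36.1647, 48.4807) (83, 49.6758) (83, 70) (0, 70)]  |A|=1499.6287
5. ⊥bis P3·P4 via (52.86,33.45): [(0, 62.7756) (36.1647, 48.4807) (77.8148, 49.5435) (83, 52.8875) (83, 70) (0, 70)]  |A|=1491.302
6. ⊥bis P3·P5 via (53.525,37.205): [(0, 62.7756) (36.1647, 48.4807) (68.908, 49.3162) (83, 60.411) (83, 70) (0, 70)]  |A|=1423.9884
7. ⊥bis P3·P6 via (29.345,37.63): [(0, 62.7756) (36.1647, 48.4807) (68.908, 49.3162) (83, 60.411) (83, 70) (0, 70)]  |A|=1423.9884
8. canonical 6-gon: [(0, 62.7756) (36.1647, 48.4807) (68.908, 49.3162) (83, 60.411) (83, 70) (0, 70)]
9. shoelace: 1423.9884

Area of P3's cell: 1423.9884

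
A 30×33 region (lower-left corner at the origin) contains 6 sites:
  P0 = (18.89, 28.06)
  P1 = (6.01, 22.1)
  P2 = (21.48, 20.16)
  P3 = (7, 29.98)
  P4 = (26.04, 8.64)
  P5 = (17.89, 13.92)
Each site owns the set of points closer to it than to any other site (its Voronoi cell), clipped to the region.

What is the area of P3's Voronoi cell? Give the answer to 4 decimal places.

1. box [0,30]×[0,33]: [(0, 0) (30, 0) (30, 33) (0, 33)]
2. ⊥bis P3·P0 via (12.945,29.02): [(0, 0) (8.2588, 0) (13.5877, 33) (0, 33)]  |A|=360.4678
3. ⊥bis P3·P1 via (6.505,26.04): [(0, 26.8573) (12.3453, 25.3063) (13.5877, 33) (0, 33)]  |A|=90.1871
4. ⊥bis P3·P2 via (14.24,25.07): [(0, 26.8573) (12.3453, 25.3063) (13.5877, 33) (0, 33)]  |A|=90.1871
5. ⊥bis P3·P4 via (16.52,19.31): [(0, 26.8573) (12.3453, 25.3063) (13.5877, 33) (0, 33)]  |A|=90.1871
6. ⊥bis P3·P5 via (12.445,21.95): [(0, 26.8573) (12.3453, 25.3063) (13.5877, 33) (0, 33)]  |A|=90.1871
7. canonical 4-gon: [(0, 26.8573) (12.3453, 25.3063) (13.5877, 33) (0, 33)]
8. shoelace: 90.1871

Area of P3's cell: 90.1871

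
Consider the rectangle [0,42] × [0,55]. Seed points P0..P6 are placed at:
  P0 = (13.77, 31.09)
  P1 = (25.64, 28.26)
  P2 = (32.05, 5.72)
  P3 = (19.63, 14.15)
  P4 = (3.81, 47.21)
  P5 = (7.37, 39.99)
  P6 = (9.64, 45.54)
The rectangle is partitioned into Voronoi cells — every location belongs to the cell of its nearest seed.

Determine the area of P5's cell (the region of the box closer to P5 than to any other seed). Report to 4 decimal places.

Area of P5's cell: 132.3410

1. box [0,42]×[0,55]: [(0, 0) (42, 0) (42, 55) (0, 55)]
2. ⊥bis P5·P0 via (10.57,35.54): [(0, 27.9391) (37.6316, 55) (0, 55)]  |A|=509.172
3. ⊥bis P5·P1 via (16.505,34.125): [(0, 27.9391) (23.2829, 44.6818) (29.9075, 55) (0, 55)]  |A|=469.3229
4. ⊥bis P5·P2 via (19.71,22.855): [(0, 27.9391) (23.2829, 44.6818) (29.9075, 55) (0, 55)]  |A|=469.3229
5. ⊥bis P5·P3 via (13.5,27.07): [(0, 27.9391) (23.2829, 44.6818) (29.9075, 55) (0, 55)]  |A|=469.3229
6. ⊥bis P5·P4 via (5.59,43.6): [(0, 40.8437) (0, 27.9391) (23.2829, 44.6818) (29.9075, 55) (28.7102, 55)]  |A|=266.1078
7. ⊥bis P5·P6 via (8.505,42.765): [(5.986, 43.7953) (0, 40.8437) (0, 27.9391) (16.2258, 39.6071)]  |A|=132.341
8. canonical 4-gon: [(5.986, 43.7953) (0, 40.8437) (0, 27.9391) (16.2258, 39.6071)]
9. shoelace: 132.341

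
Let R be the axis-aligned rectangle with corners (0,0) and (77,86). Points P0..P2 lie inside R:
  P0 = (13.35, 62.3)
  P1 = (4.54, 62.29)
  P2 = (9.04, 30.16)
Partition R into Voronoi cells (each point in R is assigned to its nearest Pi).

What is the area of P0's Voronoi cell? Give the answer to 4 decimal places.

1. box [0,77]×[0,86]: [(0, 0) (77, 0) (77, 86) (0, 86)]
2. ⊥bis P0·P1 via (8.945,62.295): [(9.0157, 0) (77, 0) (77, 86) (8.9181, 86)]  |A|=5850.8465
3. ⊥bis P0·P2 via (11.195,46.23): [(8.9629, 46.5293) (77, 37.4055) (77, 86) (8.9181, 86)]  |A|=2996.734
4. canonical 4-gon: [(8.9629, 46.5293) (77, 37.4055) (77, 86) (8.9181, 86)]
5. shoelace: 2996.734

Area of P0's cell: 2996.7340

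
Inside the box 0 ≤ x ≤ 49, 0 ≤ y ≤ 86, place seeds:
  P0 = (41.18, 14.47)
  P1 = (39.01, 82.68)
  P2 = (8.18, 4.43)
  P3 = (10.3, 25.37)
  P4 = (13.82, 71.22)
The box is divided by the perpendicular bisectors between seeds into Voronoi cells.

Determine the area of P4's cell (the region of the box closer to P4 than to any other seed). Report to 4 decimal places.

1. box [0,49]×[0,86]: [(0, 0) (49, 0) (49, 86) (0, 86)]
2. ⊥bis P4·P0 via (27.5,42.845): [(0, 29.5869) (49, 53.2105) (49, 86) (0, 86)]  |A|=2185.4658
3. ⊥bis P4·P1 via (26.415,76.95): [(0, 29.5869) (39.335, 48.5508) (22.2978, 86) (0, 86)]  |A|=1527.022
4. ⊥bis P4·P2 via (11,37.825): [(0, 38.7539) (16.1802, 37.3876) (39.335, 48.5508) (22.2978, 86) (0, 86)]  |A|=1452.8597
5. ⊥bis P4·P3 via (12.06,48.295): [(0, 49.2209) (35.1306, 46.5238) (39.335, 48.5508) (22.2978, 86) (0, 86)]  |A|=1182.1445
6. canonical 5-gon: [(0, 49.2209) (35.1306, 46.5238) (39.335, 48.5508) (22.2978, 86) (0, 86)]
7. shoelace: 1182.1445

Area of P4's cell: 1182.1445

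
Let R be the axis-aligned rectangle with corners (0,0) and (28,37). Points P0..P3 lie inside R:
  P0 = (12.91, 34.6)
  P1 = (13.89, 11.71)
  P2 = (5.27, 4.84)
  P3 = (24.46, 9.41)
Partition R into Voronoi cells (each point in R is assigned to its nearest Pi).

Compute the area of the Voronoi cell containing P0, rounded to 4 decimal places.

Area of P0's cell: 379.4474

1. box [0,28]×[0,37]: [(0, 0) (28, 0) (28, 37) (0, 37)]
2. ⊥bis P0·P1 via (13.4,23.155): [(0, 22.5813) (28, 23.7801) (28, 37) (0, 37)]  |A|=386.9407
3. ⊥bis P0·P2 via (9.09,19.72): [(0, 22.5813) (28, 23.7801) (28, 37) (0, 37)]  |A|=386.9407
4. ⊥bis P0·P3 via (18.685,22.005): [(0, 22.5813) (21.9957, 23.523) (28, 26.2761) (28, 37) (0, 37)]  |A|=379.4474
5. canonical 5-gon: [(0, 22.5813) (21.9957, 23.523) (28, 26.2761) (28, 37) (0, 37)]
6. shoelace: 379.4474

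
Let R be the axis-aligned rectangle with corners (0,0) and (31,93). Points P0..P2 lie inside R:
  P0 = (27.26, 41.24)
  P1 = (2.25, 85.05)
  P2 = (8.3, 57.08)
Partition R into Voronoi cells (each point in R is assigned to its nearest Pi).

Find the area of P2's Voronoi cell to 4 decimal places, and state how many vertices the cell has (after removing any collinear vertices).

Area of P2's cell: 832.2195 (4 vertices)

1. box [0,31]×[0,93]: [(0, 0) (31, 0) (31, 93) (0, 93)]
2. ⊥bis P2·P0 via (17.78,49.16): [(0, 27.8779) (31, 64.9839) (31, 93) (0, 93)]  |A|=1443.6418
3. ⊥bis P2·P1 via (5.275,71.065): [(0, 69.924) (0, 27.8779) (31, 64.9839) (31, 76.6294)]  |A|=832.2195
4. canonical 4-gon: [(0, 69.924) (0, 27.8779) (31, 64.9839) (31, 76.6294)]
5. shoelace: 832.2195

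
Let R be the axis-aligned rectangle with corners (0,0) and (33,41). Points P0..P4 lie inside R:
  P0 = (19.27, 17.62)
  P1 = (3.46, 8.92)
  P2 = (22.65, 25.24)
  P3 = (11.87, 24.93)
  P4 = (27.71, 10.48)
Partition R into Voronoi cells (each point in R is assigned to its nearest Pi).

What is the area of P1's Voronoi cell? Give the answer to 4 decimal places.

1. box [0,33]×[0,41]: [(0, 0) (33, 0) (33, 41) (0, 41)]
2. ⊥bis P1·P0 via (11.365,13.27): [(0, 33.9229) (0, 0) (18.6673, 0)]  |A|=316.6245
3. ⊥bis P1·P2 via (13.055,17.08): [(2.3264, 29.6953) (0, 32.4308) (0, 0) (18.6673, 0)]  |A|=314.8889
4. ⊥bis P1·P3 via (7.665,16.925): [(10.0403, 15.6772) (0, 20.9514) (0, 0) (18.6673, 0)]  |A|=251.5052
5. ⊥bis P1·P4 via (15.585,9.7): [(15.8836, 5.0587) (10.0403, 15.6772) (0, 20.9514) (0, 0) (16.209, 0)]  |A|=245.2874
6. canonical 5-gon: [(15.8836, 5.0587) (10.0403, 15.6772) (0, 20.9514) (0, 0) (16.209, 0)]
7. shoelace: 245.2874

Area of P1's cell: 245.2874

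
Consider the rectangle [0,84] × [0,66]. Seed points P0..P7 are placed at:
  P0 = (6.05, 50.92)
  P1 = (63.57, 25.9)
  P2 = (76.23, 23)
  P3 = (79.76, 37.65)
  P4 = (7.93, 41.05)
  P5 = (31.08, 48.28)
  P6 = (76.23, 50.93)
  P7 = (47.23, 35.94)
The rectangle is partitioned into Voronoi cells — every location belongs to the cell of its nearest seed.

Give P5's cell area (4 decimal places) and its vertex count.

Area of P5's cell: 842.6360 (5 vertices)

1. box [0,84]×[0,66]: [(0, 0) (84, 0) (84, 66) (0, 66)]
2. ⊥bis P5·P0 via (18.565,49.6): [(13.3335, 0) (84, 0) (84, 66) (20.2948, 66)]  |A|=4434.2667
3. ⊥bis P5·P1 via (47.325,37.09): [(13.3335, 0) (21.7764, 0) (67.239, 66) (20.2948, 66)]  |A|=1827.7746
4. ⊥bis P5·P2 via (53.655,35.64): [(13.3335, 0) (21.7764, 0) (67.239, 66) (20.2948, 66)]  |A|=1827.7746
5. ⊥bis P5·P3 via (55.42,42.965): [(13.3335, 0) (21.7764, 0) (57.2989, 51.5696) (60.45, 66) (20.2948, 66)]  |A|=1778.7909
6. ⊥bis P5·P4 via (19.505,44.665): [(18.4132, 48.1608) (29.8114, 11.6647) (57.2989, 51.5696) (60.45, 66) (20.2948, 66)]  |A|=1362.3822
7. ⊥bis P5·P6 via (53.655,49.605): [(18.4132, 48.1608) (29.8114, 11.6647) (53.8349, 46.5406) (52.6927, 66) (20.2948, 66)]  |A|=1269.8354
8. ⊥bis P5·P7 via (39.155,42.11): [(18.4132, 48.1608) (25.7728, 24.596) (53.0292, 60.2678) (52.6927, 66) (20.2948, 66)]  |A|=842.636
9. canonical 5-gon: [(18.4132, 48.1608) (25.7728, 24.596) (53.0292, 60.2678) (52.6927, 66) (20.2948, 66)]
10. shoelace: 842.636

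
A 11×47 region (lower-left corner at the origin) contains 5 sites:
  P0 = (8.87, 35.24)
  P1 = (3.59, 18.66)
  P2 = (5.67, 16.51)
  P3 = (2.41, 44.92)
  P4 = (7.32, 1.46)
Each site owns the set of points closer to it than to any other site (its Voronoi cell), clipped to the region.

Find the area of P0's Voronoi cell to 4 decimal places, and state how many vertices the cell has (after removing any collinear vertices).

1. box [0,11]×[0,47]: [(0, 0) (11, 0) (11, 47) (0, 47)]
2. ⊥bis P0·P1 via (6.23,26.95): [(0, 28.934) (11, 25.431) (11, 47) (0, 47)]  |A|=217.9928
3. ⊥bis P0·P2 via (7.27,25.875): [(0, 28.934) (11, 25.431) (11, 47) (0, 47)]  |A|=217.9928
4. ⊥bis P0·P3 via (5.64,40.08): [(0, 36.3161) (0, 28.934) (11, 25.431) (11, 43.657)]  |A|=140.8451
5. ⊥bis P0·P4 via (8.095,18.35): [(0, 36.3161) (0, 28.934) (11, 25.431) (11, 43.657)]  |A|=140.8451
6. canonical 4-gon: [(0, 36.3161) (0, 28.934) (11, 25.431) (11, 43.657)]
7. shoelace: 140.8451

Area of P0's cell: 140.8451 (4 vertices)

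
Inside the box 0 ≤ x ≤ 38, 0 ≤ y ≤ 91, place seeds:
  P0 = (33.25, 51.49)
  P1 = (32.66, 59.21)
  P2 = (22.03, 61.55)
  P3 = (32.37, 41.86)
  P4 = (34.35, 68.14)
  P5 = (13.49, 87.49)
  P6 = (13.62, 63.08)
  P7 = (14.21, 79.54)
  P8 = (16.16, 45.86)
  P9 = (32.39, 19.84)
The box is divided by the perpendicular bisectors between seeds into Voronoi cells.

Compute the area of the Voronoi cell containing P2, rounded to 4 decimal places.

Area of P2's cell: 165.8978

1. box [0,38]×[0,91]: [(0, 0) (38, 0) (38, 91) (0, 91)]
2. ⊥bis P2·P0 via (27.64,56.52): [(0, 25.6929) (38, 68.0746) (38, 91) (0, 91)]  |A|=1676.418
3. ⊥bis P2·P1 via (27.345,60.38): [(0, 25.6929) (26.1228, 54.8278) (34.0854, 91) (0, 91)]  |A|=1469.4739
4. ⊥bis P2·P3 via (27.2,51.705): [(0, 37.4212) (19.8728, 47.8572) (26.1228, 54.8278) (34.0854, 91) (0, 91)]  |A|=1352.9365
5. ⊥bis P2·P4 via (28.19,64.845): [(0, 37.4212) (19.8728, 47.8572) (26.1228, 54.8278) (28.2877, 64.6624) (14.1996, 91) (0, 91)]  |A|=1091.064
6. ⊥bis P2·P5 via (17.76,74.52): [(0, 68.673) (0, 37.4212) (19.8728, 47.8572) (26.1228, 54.8278) (28.2877, 64.6624) (22.228, 75.991)]  |A|=736.3607
7. ⊥bis P2·P6 via (17.825,62.315): [(20.191, 75.3203) (14.7006, 45.1411) (19.8728, 47.8572) (26.1228, 54.8278) (28.2877, 64.6624) (22.228, 75.991)]  |A|=220.2234
8. ⊥bis P2·P7 via (18.12,70.545): [(19.4255, 71.1125) (14.7006, 45.1411) (19.8728, 47.8572) (26.1228, 54.8278) (28.2877, 64.6624) (23.8165, 73.0212)]  |A|=208.1583
9. ⊥bis P2·P8 via (19.095,53.705): [(19.4255, 71.1125) (16.4394, 54.6985) (23.6036, 52.0182) (26.1228, 54.8278) (28.2877, 64.6624) (23.8165, 73.0212)]  |A|=165.8978
10. ⊥bis P2·P9 via (27.21,40.695): [(19.4255, 71.1125) (16.4394, 54.6985) (23.6036, 52.0182) (26.1228, 54.8278) (28.2877, 64.6624) (23.8165, 73.0212)]  |A|=165.8978
11. canonical 6-gon: [(19.4255, 71.1125) (16.4394, 54.6985) (23.6036, 52.0182) (26.1228, 54.8278) (28.2877, 64.6624) (23.8165, 73.0212)]
12. shoelace: 165.8978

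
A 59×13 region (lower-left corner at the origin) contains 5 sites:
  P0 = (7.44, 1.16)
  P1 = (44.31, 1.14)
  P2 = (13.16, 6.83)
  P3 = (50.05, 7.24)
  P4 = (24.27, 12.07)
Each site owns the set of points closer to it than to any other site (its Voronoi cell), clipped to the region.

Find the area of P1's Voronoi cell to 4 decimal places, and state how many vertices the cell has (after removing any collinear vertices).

Area of P1's cell: 136.4011 (4 vertices)

1. box [0,59]×[0,13]: [(0, 0) (59, 0) (59, 13) (0, 13)]
2. ⊥bis P1·P0 via (25.875,1.15): [(25.8744, 0) (59, 0) (59, 13) (25.8814, 13)]  |A|=430.5873
3. ⊥bis P1·P2 via (28.735,3.985): [(28.0071, 0) (59, 0) (59, 13) (30.3817, 13)]  |A|=387.4728
4. ⊥bis P1·P3 via (47.18,4.19): [(28.0071, 0) (51.6328, 0) (37.8175, 13) (30.3817, 13)]  |A|=201.8994
5. ⊥bis P1·P4 via (34.29,6.605): [(30.6876, 0) (51.6328, 0) (37.8175, 13) (37.7779, 13)]  |A|=136.4011
6. canonical 4-gon: [(30.6876, 0) (51.6328, 0) (37.8175, 13) (37.7779, 13)]
7. shoelace: 136.4011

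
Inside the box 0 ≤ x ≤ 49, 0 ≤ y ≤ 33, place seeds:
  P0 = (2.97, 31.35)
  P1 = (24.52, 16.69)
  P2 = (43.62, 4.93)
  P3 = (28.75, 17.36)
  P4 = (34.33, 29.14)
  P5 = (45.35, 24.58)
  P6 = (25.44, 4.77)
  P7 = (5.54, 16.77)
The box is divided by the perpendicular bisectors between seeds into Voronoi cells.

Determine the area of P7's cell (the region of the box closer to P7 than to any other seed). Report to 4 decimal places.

1. box [0,49]×[0,33]: [(0, 0) (49, 0) (49, 33) (0, 33)]
2. ⊥bis P7·P0 via (4.255,24.06): [(0, 23.31) (0, 0) (49, 0) (49, 31.9472)]  |A|=1353.7996
3. ⊥bis P7·P1 via (15.03,16.73): [(15.0689, 25.9662) (0, 23.31) (0, 0) (14.9595, 0)]  |A|=369.8484
4. ⊥bis P7·P2 via (24.58,10.85): [(15.0689, 25.9662) (0, 23.31) (0, 0) (14.9595, 0)]  |A|=369.8484
5. ⊥bis P7·P3 via (17.145,17.065): [(15.0689, 25.9662) (0, 23.31) (0, 0) (14.9595, 0)]  |A|=369.8484
6. ⊥bis P7·P4 via (19.935,22.955): [(15.0689, 25.9662) (0, 23.31) (0, 0) (14.9595, 0)]  |A|=369.8484
7. ⊥bis P7·P5 via (25.445,20.675): [(15.0689, 25.9662) (0, 23.31) (0, 0) (14.9595, 0)]  |A|=369.8484
8. ⊥bis P7·P6 via (15.49,10.77): [(15.0015, 9.9598) (15.0689, 25.9662) (0, 23.31) (0, 0) (8.9955, 0)]  |A|=340.1483
9. canonical 5-gon: [(15.0015, 9.9598) (15.0689, 25.9662) (0, 23.31) (0, 0) (8.9955, 0)]
10. shoelace: 340.1483

Area of P7's cell: 340.1483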